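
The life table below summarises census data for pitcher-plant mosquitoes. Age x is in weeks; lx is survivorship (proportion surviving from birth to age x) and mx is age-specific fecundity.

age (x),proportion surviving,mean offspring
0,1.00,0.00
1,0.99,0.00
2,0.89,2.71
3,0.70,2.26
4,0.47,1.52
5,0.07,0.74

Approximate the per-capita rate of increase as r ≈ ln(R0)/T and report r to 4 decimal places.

R0 = Σ lx·mx = 0 + 0 + 2.4119 + 1.582 + 0.7144 + 0.0518 = 4.7601
Σ x·lx·mx = 12.6864; T = 12.6864/4.7601 = 2.66515…
r ≈ ln(R0)/T = ln(4.7601)/2.66515… = 0.585433… → 0.5854

0.5854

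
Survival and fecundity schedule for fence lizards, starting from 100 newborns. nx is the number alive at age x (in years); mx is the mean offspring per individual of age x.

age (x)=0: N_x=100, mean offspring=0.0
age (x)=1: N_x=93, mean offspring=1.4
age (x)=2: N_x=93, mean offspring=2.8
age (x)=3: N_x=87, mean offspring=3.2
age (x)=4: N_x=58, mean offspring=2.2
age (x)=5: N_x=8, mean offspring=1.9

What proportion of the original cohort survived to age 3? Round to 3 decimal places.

0.870

l_3 = n_3/n_0 = 87/100 = 0.87 → 0.870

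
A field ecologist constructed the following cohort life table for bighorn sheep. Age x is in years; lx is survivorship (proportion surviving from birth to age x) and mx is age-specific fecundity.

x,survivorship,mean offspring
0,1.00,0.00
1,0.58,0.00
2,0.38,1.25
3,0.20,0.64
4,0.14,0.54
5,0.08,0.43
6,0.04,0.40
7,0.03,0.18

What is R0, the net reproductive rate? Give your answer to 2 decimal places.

lx·mx by age: 0, 0, 0.475, 0.128, 0.0756, 0.0344, 0.016, 0.0054
R0 = Σ lx·mx = 0.7344 → 0.73

0.73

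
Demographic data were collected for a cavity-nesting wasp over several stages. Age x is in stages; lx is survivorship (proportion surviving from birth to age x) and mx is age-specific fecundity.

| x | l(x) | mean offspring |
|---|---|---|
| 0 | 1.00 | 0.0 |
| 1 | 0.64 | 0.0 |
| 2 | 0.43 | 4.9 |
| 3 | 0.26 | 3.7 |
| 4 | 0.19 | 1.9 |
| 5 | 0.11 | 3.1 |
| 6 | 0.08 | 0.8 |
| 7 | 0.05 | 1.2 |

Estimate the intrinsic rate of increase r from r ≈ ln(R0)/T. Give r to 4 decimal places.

R0 = Σ lx·mx = 0 + 0 + 2.107 + 0.962 + 0.361 + 0.341 + 0.064 + 0.06 = 3.895
Σ x·lx·mx = 11.053; T = 11.053/3.895 = 2.83774…
r ≈ ln(R0)/T = ln(3.895)/2.83774… = 0.479147… → 0.4791

0.4791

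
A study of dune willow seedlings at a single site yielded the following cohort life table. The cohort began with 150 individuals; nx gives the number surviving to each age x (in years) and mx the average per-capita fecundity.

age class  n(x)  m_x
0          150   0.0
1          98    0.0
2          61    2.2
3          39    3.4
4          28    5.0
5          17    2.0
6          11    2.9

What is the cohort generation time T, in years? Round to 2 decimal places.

lx = nx/n0 = nx/150: 1, 0.65333…, 0.40667…, 0.26, 0.18667…, 0.11333…, 0.07333…
lx·mx: 0, 0, 0.894667…, 0.884, 0.933333…, 0.226667…, 0.212667… → R0 = 3.151333…
x·lx·mx: 0, 0, 1.789333…, 2.652, 3.733333…, 1.133333…, 1.276… → Σ = 10.584…
T = 10.584… / 3.151333… = 3.358578… → 3.36

3.36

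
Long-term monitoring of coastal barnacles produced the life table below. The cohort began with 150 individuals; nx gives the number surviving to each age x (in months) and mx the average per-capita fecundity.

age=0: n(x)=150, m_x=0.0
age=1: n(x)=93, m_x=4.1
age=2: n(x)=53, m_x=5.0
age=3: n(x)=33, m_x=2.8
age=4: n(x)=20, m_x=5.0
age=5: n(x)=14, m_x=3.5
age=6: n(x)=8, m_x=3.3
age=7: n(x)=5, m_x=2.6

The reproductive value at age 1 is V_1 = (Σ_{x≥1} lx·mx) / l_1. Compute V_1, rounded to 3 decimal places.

9.969

lx = nx/n0 = nx/150: 1, 0.62, 0.35333…, 0.22, 0.13333…, 0.09333…, 0.05333…, 0.03333…
lx·mx for x ≥ 1: 2.542, 1.766667…, 0.616, 0.666667…, 0.326667…, 0.176…, 0.086667… → sum = 6.180667…
V_1 = 6.180667… / l_1 = 6.180667… / 0.62 = 9.968817… → 9.969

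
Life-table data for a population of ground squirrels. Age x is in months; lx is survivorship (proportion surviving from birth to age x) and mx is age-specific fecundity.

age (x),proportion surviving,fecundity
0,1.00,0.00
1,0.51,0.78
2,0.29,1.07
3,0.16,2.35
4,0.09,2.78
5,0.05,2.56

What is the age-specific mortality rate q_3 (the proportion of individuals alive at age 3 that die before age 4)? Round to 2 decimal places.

0.44

q_3 = (l_3 − l_4) / l_3 = (0.16 − 0.09) / 0.16
     = 0.07 / 0.16 = 0.4375 → 0.44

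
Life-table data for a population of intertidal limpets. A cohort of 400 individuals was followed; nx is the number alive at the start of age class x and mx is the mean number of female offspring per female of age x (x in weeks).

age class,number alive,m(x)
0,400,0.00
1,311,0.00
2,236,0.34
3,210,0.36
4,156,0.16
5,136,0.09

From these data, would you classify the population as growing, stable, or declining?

lx = nx/n0 = nx/400: 1, 0.7775, 0.59, 0.525, 0.39, 0.34
R0 = Σ lx·mx = 0 + 0 + 0.2006 + 0.189 + 0.0624 + 0.0306 = 0.4826
R0 < 1, so the population is declining.

declining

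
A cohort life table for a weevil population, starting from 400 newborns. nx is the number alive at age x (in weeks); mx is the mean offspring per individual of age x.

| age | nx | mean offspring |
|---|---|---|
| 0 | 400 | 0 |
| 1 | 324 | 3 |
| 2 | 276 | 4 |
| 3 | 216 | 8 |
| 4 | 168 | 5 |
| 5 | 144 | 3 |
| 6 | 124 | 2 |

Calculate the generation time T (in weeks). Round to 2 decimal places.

2.89

lx = nx/n0 = nx/400: 1, 0.81, 0.69, 0.54, 0.42, 0.36, 0.31
lx·mx: 0, 2.43, 2.76, 4.32, 2.1, 1.08, 0.62 → R0 = 13.31
x·lx·mx: 0, 2.43, 5.52, 12.96, 8.4, 5.4, 3.72 → Σ = 38.43
T = 38.43 / 13.31 = 2.887303… → 2.89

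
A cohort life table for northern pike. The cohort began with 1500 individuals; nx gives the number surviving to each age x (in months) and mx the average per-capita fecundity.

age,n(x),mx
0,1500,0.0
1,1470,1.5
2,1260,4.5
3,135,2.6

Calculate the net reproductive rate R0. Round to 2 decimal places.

5.48

lx = nx/n0 = nx/1500: 1, 0.98, 0.84, 0.09
lx·mx by age: 0, 1.47, 3.78, 0.234
R0 = Σ lx·mx = 5.484 → 5.48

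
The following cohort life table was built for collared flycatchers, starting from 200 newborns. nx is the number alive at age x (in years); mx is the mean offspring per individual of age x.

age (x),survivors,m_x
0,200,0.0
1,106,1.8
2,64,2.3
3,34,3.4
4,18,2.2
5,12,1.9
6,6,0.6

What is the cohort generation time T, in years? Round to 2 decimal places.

lx = nx/n0 = nx/200: 1, 0.53, 0.32, 0.17, 0.09, 0.06, 0.03
lx·mx: 0, 0.954, 0.736, 0.578, 0.198, 0.114, 0.018 → R0 = 2.598
x·lx·mx: 0, 0.954, 1.472, 1.734, 0.792, 0.57, 0.108 → Σ = 5.63
T = 5.63 / 2.598 = 2.167052… → 2.17

2.17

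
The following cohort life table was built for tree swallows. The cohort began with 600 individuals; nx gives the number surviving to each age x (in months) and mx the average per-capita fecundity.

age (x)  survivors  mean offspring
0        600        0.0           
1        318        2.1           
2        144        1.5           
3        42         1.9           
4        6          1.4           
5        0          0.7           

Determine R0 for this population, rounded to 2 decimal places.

1.62

lx = nx/n0 = nx/600: 1, 0.53, 0.24, 0.07, 0.01, 0
lx·mx by age: 0, 1.113, 0.36, 0.133, 0.014, 0
R0 = Σ lx·mx = 1.62 → 1.62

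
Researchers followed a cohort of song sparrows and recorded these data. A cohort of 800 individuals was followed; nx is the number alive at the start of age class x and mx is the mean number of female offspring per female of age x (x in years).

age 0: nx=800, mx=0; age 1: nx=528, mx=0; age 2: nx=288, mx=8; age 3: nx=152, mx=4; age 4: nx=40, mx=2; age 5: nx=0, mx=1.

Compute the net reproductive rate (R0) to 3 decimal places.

lx = nx/n0 = nx/800: 1, 0.66, 0.36, 0.19, 0.05, 0
lx·mx by age: 0, 0, 2.88, 0.76, 0.1, 0
R0 = Σ lx·mx = 3.74 → 3.740

3.740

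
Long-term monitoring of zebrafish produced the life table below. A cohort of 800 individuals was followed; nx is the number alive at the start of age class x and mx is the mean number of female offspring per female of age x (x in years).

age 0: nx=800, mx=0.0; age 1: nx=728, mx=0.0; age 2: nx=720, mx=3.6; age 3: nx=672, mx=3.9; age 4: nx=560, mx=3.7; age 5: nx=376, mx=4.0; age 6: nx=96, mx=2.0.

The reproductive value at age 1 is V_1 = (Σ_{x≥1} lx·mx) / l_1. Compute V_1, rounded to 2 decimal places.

lx = nx/n0 = nx/800: 1, 0.91, 0.9, 0.84, 0.7, 0.47, 0.12
lx·mx for x ≥ 1: 0, 3.24, 3.276, 2.59, 1.88, 0.24 → sum = 11.226
V_1 = 11.226 / l_1 = 11.226 / 0.91 = 12.336264… → 12.34

12.34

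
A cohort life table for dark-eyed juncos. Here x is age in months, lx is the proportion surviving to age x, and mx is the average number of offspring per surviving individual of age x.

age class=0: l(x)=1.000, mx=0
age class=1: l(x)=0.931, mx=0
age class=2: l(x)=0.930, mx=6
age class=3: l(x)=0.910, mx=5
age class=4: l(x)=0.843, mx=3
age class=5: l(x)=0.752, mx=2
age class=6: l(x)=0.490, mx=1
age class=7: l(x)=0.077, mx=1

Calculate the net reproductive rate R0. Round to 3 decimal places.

14.730

lx·mx by age: 0, 0, 5.58, 4.55, 2.529, 1.504, 0.49, 0.077
R0 = Σ lx·mx = 14.73 → 14.730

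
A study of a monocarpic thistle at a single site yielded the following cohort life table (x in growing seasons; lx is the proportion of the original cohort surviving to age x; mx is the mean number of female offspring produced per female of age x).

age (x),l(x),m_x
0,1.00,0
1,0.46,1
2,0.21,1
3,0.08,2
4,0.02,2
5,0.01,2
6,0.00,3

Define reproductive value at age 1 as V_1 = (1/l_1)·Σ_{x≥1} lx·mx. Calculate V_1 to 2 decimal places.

lx·mx for x ≥ 1: 0.46, 0.21, 0.16, 0.04, 0.02, 0 → sum = 0.89
V_1 = 0.89 / l_1 = 0.89 / 0.46 = 1.934783… → 1.93

1.93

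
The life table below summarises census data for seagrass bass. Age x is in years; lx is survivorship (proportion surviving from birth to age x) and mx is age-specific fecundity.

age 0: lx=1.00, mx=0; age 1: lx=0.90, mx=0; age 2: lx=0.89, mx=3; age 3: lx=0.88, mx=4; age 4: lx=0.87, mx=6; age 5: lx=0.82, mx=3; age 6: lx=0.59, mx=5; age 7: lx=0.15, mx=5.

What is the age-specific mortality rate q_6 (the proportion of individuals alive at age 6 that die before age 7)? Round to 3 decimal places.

0.746

q_6 = (l_6 − l_7) / l_6 = (0.59 − 0.15) / 0.59
     = 0.44 / 0.59 = 0.745763… → 0.746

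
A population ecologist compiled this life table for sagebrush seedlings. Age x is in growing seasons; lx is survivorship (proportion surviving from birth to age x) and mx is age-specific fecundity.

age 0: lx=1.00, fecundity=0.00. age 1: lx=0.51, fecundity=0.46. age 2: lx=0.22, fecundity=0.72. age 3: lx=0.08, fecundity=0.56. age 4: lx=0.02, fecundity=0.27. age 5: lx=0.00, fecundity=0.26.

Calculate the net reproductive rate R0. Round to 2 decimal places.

lx·mx by age: 0, 0.2346, 0.1584, 0.0448, 0.0054, 0
R0 = Σ lx·mx = 0.4432 → 0.44

0.44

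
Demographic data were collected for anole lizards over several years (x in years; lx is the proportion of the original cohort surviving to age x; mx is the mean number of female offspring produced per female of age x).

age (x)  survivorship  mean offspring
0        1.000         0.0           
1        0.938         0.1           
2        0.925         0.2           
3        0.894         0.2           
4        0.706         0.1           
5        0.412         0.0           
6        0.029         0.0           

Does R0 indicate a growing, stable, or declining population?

declining

R0 = Σ lx·mx = 0 + 0.0938 + 0.185 + 0.1788 + 0.0706 + 0 + 0 = 0.5282
R0 < 1, so the population is declining.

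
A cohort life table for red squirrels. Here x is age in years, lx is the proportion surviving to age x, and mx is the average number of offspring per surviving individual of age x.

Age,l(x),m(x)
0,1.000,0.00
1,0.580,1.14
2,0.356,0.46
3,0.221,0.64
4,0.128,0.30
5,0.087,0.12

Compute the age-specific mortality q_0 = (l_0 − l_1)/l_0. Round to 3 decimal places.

0.420

q_0 = (l_0 − l_1) / l_0 = (1 − 0.58) / 1
     = 0.42 / 1 = 0.42 → 0.420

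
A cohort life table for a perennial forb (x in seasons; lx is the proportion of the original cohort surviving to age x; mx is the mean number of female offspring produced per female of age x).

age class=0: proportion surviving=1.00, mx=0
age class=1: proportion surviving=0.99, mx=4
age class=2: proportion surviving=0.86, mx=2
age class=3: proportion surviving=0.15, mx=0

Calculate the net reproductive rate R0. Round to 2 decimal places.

5.68

lx·mx by age: 0, 3.96, 1.72, 0
R0 = Σ lx·mx = 5.68 → 5.68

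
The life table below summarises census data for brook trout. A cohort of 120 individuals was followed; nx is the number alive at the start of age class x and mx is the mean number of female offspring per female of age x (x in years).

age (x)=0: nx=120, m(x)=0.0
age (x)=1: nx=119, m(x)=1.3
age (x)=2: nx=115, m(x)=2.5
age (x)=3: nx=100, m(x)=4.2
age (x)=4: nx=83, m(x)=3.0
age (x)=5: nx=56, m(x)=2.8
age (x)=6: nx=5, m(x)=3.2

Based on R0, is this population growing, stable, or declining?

growing

lx = nx/n0 = nx/120: 1, 0.99167…, 0.95833…, 0.83333…, 0.69167…, 0.46667…, 0.04167…
R0 = Σ lx·mx = 0 + 1.289167… + 2.395833… + 3.5… + 2.075… + 1.306667… + 0.133333… = 10.7…
R0 > 1, so the population is growing.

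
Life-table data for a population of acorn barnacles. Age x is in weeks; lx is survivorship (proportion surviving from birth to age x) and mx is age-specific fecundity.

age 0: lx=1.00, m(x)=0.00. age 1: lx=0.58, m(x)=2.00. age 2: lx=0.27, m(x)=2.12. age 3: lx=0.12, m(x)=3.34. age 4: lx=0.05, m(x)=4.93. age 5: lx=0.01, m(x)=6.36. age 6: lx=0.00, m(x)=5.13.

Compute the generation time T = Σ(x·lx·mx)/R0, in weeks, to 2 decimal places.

1.97

lx·mx: 0, 1.16, 0.5724, 0.4008, 0.2465, 0.0636, 0 → R0 = 2.4433
x·lx·mx: 0, 1.16, 1.1448, 1.2024, 0.986, 0.318, 0 → Σ = 4.8112
T = 4.8112 / 2.4433 = 1.96914… → 1.97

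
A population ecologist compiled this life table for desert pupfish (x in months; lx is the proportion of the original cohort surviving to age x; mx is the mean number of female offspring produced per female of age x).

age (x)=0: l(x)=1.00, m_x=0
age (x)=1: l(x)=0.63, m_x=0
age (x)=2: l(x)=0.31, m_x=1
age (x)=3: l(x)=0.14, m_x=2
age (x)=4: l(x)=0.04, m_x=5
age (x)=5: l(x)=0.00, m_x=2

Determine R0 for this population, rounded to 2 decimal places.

lx·mx by age: 0, 0, 0.31, 0.28, 0.2, 0
R0 = Σ lx·mx = 0.79 → 0.79

0.79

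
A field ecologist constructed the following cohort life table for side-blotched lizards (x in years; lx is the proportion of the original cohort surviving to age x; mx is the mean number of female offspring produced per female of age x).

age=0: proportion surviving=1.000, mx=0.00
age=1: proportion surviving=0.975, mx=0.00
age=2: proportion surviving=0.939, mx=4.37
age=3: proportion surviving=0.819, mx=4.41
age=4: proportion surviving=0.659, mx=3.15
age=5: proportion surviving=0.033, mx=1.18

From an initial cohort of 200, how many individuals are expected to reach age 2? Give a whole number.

Expected survivors = N0 · l_2 = 200 × 0.939 = 187.8 → 188

188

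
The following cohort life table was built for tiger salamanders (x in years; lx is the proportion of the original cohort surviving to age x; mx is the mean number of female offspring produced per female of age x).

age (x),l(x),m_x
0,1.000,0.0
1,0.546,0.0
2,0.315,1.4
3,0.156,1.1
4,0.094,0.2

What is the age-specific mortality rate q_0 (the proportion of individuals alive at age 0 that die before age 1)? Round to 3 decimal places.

0.454

q_0 = (l_0 − l_1) / l_0 = (1 − 0.546) / 1
     = 0.454 / 1 = 0.454 → 0.454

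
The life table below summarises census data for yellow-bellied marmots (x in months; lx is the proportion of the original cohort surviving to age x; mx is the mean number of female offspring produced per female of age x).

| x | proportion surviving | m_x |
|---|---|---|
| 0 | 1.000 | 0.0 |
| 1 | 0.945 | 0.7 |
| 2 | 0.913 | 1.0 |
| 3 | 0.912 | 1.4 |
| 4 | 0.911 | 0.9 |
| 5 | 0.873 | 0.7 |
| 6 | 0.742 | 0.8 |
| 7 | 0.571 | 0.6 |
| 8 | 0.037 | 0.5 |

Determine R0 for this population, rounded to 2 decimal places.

5.24

lx·mx by age: 0, 0.6615, 0.913, 1.2768, 0.8199, 0.6111, 0.5936, 0.3426, 0.0185
R0 = Σ lx·mx = 5.237 → 5.24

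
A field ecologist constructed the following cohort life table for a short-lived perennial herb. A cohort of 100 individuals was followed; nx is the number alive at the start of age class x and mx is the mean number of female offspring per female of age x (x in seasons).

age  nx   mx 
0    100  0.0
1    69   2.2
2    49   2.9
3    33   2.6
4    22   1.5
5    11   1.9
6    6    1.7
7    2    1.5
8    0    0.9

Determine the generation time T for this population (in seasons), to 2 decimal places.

lx = nx/n0 = nx/100: 1, 0.69, 0.49, 0.33, 0.22, 0.11, 0.06, 0.02, 0
lx·mx: 0, 1.518, 1.421, 0.858, 0.33, 0.209, 0.102, 0.03, 0 → R0 = 4.468
x·lx·mx: 0, 1.518, 2.842, 2.574, 1.32, 1.045, 0.612, 0.21, 0 → Σ = 10.121
T = 10.121 / 4.468 = 2.265219… → 2.27

2.27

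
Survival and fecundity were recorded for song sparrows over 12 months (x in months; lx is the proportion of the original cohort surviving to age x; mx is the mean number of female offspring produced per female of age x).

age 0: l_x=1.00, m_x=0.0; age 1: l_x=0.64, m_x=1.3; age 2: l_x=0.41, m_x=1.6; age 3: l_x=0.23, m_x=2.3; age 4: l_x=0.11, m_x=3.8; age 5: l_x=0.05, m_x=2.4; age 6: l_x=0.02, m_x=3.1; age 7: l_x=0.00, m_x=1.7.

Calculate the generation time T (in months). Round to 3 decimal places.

2.436

lx·mx: 0, 0.832, 0.656, 0.529, 0.418, 0.12, 0.062, 0 → R0 = 2.617
x·lx·mx: 0, 0.832, 1.312, 1.587, 1.672, 0.6, 0.372, 0 → Σ = 6.375
T = 6.375 / 2.617 = 2.435995… → 2.436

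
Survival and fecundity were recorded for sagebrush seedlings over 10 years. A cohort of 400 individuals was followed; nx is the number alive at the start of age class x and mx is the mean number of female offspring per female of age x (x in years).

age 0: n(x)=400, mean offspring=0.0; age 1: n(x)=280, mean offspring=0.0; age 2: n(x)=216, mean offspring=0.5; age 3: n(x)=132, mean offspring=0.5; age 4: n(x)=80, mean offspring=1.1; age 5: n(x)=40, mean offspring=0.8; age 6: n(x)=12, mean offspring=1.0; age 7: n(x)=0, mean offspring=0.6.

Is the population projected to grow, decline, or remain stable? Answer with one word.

declining

lx = nx/n0 = nx/400: 1, 0.7, 0.54, 0.33, 0.2, 0.1, 0.03, 0
R0 = Σ lx·mx = 0 + 0 + 0.27 + 0.165 + 0.22 + 0.08 + 0.03 + 0 = 0.765
R0 < 1, so the population is declining.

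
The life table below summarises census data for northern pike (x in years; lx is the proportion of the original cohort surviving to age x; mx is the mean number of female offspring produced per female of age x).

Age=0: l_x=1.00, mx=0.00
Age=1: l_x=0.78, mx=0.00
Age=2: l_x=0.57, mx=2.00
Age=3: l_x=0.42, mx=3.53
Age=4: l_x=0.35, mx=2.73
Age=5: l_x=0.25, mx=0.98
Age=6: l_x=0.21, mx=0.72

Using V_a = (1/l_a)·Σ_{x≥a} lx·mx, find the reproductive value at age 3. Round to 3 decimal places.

lx·mx for x ≥ 3: 1.4826, 0.9555, 0.245, 0.1512 → sum = 2.8343
V_3 = 2.8343 / l_3 = 2.8343 / 0.42 = 6.748333… → 6.748

6.748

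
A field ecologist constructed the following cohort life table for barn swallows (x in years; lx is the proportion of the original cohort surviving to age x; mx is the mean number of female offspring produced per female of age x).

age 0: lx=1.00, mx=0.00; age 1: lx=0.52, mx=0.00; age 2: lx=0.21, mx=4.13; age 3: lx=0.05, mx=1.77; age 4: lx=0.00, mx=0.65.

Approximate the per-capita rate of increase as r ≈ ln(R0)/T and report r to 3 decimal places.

-0.022

R0 = Σ lx·mx = 0 + 0 + 0.8673 + 0.0885 + 0 = 0.9558
Σ x·lx·mx = 2.0001; T = 2.0001/0.9558 = 2.09259…
r ≈ ln(R0)/T = ln(0.9558)/2.09259… = -0.0216… → -0.022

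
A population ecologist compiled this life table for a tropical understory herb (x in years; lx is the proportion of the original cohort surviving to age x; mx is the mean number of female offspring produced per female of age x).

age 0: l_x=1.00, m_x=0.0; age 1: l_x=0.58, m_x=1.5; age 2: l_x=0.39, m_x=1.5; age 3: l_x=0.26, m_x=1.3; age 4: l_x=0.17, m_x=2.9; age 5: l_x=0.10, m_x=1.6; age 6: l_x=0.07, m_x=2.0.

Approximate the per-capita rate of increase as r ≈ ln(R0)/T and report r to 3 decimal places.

R0 = Σ lx·mx = 0 + 0.87 + 0.585 + 0.338 + 0.493 + 0.16 + 0.14 = 2.586
Σ x·lx·mx = 6.666; T = 6.666/2.586 = 2.57773…
r ≈ ln(R0)/T = ln(2.586)/2.57773… = 0.36859… → 0.369

0.369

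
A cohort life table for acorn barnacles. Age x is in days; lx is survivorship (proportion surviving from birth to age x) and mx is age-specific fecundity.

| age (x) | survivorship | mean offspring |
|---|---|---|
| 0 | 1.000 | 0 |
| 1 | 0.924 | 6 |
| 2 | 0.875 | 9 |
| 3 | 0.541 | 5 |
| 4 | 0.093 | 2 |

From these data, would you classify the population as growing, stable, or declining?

R0 = Σ lx·mx = 0 + 5.544 + 7.875 + 2.705 + 0.186 = 16.31
R0 > 1, so the population is growing.

growing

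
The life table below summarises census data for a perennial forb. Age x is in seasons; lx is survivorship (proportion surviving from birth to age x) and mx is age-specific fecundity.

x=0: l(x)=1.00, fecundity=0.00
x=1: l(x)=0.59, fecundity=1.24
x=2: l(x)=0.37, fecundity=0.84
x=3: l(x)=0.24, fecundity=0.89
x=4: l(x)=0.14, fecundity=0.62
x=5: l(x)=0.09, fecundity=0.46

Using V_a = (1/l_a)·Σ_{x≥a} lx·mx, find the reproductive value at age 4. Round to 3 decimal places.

lx·mx for x ≥ 4: 0.0868, 0.0414 → sum = 0.1282
V_4 = 0.1282 / l_4 = 0.1282 / 0.14 = 0.915714… → 0.916

0.916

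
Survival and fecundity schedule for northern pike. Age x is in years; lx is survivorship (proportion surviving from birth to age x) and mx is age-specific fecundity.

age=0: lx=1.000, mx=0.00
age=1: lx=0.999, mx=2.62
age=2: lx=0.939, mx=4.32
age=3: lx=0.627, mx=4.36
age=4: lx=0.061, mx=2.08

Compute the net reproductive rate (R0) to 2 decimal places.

9.53

lx·mx by age: 0, 2.61738, 4.05648, 2.73372, 0.12688
R0 = Σ lx·mx = 9.53446 → 9.53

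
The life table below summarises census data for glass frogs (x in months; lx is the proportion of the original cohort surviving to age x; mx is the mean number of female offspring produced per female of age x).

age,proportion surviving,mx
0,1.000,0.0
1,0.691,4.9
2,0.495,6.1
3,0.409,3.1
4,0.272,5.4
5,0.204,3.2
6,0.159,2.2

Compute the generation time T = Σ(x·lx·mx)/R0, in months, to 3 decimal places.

2.412

lx·mx: 0, 3.3859, 3.0195, 1.2679, 1.4688, 0.6528, 0.3498 → R0 = 10.1447
x·lx·mx: 0, 3.3859, 6.039, 3.8037, 5.8752, 3.264, 2.0988 → Σ = 24.4666
T = 24.4666 / 10.1447 = 2.411762… → 2.412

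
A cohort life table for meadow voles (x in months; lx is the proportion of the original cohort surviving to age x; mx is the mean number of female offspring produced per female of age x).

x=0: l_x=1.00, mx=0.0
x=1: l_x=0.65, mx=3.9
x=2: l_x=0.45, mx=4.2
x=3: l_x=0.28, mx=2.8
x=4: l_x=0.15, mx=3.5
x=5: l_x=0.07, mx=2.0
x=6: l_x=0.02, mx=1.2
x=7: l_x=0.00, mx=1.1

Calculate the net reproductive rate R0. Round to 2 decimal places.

5.90

lx·mx by age: 0, 2.535, 1.89, 0.784, 0.525, 0.14, 0.024, 0
R0 = Σ lx·mx = 5.898 → 5.90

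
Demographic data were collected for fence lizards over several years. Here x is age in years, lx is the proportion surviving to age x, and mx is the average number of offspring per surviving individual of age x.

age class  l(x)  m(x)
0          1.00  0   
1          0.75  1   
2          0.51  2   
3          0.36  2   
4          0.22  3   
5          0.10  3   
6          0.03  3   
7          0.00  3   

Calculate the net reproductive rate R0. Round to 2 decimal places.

3.54

lx·mx by age: 0, 0.75, 1.02, 0.72, 0.66, 0.3, 0.09, 0
R0 = Σ lx·mx = 3.54 → 3.54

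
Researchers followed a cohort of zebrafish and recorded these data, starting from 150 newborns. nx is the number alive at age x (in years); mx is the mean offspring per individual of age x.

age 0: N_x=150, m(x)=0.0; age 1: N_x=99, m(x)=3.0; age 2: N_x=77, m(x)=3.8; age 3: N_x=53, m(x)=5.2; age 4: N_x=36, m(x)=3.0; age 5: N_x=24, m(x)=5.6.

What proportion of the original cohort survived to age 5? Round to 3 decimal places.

0.160

l_5 = n_5/n_0 = 24/150 = 0.16 → 0.160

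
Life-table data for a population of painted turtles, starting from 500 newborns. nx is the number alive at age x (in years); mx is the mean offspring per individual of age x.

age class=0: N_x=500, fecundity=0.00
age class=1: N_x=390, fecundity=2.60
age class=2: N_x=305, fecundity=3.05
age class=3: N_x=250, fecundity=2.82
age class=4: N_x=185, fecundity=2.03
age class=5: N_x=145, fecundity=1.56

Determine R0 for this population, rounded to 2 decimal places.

lx = nx/n0 = nx/500: 1, 0.78, 0.61, 0.5, 0.37, 0.29
lx·mx by age: 0, 2.028, 1.8605, 1.41, 0.7511, 0.4524
R0 = Σ lx·mx = 6.502 → 6.50

6.50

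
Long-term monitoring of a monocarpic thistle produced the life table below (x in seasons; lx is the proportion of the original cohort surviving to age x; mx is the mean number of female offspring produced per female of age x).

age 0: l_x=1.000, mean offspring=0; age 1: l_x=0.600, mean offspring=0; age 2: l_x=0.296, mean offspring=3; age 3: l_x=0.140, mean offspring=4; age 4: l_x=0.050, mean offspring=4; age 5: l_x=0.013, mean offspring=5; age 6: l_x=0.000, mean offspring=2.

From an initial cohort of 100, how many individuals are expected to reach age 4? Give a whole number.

5

Expected survivors = N0 · l_4 = 100 × 0.050 = 5 → 5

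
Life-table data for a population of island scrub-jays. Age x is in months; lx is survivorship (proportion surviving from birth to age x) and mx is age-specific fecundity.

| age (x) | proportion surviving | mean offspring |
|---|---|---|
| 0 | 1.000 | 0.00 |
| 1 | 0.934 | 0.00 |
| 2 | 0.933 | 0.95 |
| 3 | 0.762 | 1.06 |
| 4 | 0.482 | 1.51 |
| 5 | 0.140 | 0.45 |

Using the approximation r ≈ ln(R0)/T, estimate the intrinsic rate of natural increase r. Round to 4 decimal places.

0.3047

R0 = Σ lx·mx = 0 + 0 + 0.88635 + 0.80772 + 0.72782 + 0.063 = 2.48489
Σ x·lx·mx = 7.42214; T = 7.42214/2.48489 = 2.98691…
r ≈ ln(R0)/T = ln(2.48489)/2.98691… = 0.304739… → 0.3047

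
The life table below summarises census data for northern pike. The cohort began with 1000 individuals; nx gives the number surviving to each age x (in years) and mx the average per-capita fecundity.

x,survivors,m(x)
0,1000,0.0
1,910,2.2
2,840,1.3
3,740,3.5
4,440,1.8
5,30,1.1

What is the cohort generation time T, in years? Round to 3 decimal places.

lx = nx/n0 = nx/1000: 1, 0.91, 0.84, 0.74, 0.44, 0.03
lx·mx: 0, 2.002, 1.092, 2.59, 0.792, 0.033 → R0 = 6.509
x·lx·mx: 0, 2.002, 2.184, 7.77, 3.168, 0.165 → Σ = 15.289
T = 15.289 / 6.509 = 2.348902… → 2.349

2.349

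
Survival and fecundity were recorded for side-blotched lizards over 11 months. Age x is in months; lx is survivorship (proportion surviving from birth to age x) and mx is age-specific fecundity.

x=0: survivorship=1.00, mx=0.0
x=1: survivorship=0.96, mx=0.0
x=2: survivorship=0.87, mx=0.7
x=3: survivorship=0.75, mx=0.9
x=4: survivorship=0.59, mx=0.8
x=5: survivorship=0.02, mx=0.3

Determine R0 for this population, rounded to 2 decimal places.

lx·mx by age: 0, 0, 0.609, 0.675, 0.472, 0.006
R0 = Σ lx·mx = 1.762 → 1.76

1.76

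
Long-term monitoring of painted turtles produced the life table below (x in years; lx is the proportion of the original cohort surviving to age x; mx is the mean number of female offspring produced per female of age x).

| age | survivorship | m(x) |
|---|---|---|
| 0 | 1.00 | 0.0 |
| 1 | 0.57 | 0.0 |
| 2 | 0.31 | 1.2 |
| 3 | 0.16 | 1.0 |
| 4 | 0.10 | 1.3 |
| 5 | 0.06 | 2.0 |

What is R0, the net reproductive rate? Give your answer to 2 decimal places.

0.78

lx·mx by age: 0, 0, 0.372, 0.16, 0.13, 0.12
R0 = Σ lx·mx = 0.782 → 0.78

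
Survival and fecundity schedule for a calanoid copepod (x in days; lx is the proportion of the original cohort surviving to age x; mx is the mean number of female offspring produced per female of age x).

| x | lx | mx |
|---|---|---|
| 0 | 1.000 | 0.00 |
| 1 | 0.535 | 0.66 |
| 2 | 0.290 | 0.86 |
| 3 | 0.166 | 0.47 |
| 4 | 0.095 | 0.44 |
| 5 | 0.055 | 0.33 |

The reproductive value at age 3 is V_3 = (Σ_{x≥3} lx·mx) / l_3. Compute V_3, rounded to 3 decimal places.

0.831

lx·mx for x ≥ 3: 0.07802, 0.0418, 0.01815 → sum = 0.13797
V_3 = 0.13797 / l_3 = 0.13797 / 0.166 = 0.831145… → 0.831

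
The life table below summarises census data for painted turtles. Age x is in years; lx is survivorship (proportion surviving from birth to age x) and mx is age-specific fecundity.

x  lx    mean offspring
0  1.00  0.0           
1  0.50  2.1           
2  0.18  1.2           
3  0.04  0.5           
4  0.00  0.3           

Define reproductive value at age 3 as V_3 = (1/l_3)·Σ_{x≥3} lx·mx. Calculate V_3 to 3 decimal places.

lx·mx for x ≥ 3: 0.02, 0 → sum = 0.02
V_3 = 0.02 / l_3 = 0.02 / 0.04 = 0.5 → 0.500

0.500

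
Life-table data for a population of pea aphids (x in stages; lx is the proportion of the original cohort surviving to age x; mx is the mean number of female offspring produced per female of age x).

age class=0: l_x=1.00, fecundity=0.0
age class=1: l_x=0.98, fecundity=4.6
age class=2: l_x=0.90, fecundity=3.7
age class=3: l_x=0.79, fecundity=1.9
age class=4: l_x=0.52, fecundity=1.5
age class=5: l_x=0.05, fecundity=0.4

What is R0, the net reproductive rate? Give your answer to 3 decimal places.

10.139

lx·mx by age: 0, 4.508, 3.33, 1.501, 0.78, 0.02
R0 = Σ lx·mx = 10.139 → 10.139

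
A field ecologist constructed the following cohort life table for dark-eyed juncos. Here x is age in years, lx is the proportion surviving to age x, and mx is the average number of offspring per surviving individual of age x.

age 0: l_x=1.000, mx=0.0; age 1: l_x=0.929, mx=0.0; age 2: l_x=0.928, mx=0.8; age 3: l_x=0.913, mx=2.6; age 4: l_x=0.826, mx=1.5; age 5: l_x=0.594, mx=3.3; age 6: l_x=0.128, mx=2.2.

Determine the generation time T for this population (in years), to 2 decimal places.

3.80

lx·mx: 0, 0, 0.7424, 2.3738, 1.239, 1.9602, 0.2816 → R0 = 6.597
x·lx·mx: 0, 0, 1.4848, 7.1214, 4.956, 9.801, 1.6896 → Σ = 25.0528
T = 25.0528 / 6.597 = 3.797605… → 3.80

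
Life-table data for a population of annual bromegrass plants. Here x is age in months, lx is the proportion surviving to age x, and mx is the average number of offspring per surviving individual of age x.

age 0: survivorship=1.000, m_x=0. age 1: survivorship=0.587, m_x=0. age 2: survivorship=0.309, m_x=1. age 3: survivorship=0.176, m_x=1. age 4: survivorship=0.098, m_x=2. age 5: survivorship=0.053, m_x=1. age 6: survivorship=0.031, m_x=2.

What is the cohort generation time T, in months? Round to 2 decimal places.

lx·mx: 0, 0, 0.309, 0.176, 0.196, 0.053, 0.062 → R0 = 0.796
x·lx·mx: 0, 0, 0.618, 0.528, 0.784, 0.265, 0.372 → Σ = 2.567
T = 2.567 / 0.796 = 3.224874… → 3.22

3.22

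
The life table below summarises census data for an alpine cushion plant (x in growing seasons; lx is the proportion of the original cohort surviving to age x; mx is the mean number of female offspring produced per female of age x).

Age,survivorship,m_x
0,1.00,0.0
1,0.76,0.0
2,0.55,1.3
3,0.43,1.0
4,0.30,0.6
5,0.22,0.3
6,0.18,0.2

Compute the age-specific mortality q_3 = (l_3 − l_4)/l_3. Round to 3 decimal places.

0.302

q_3 = (l_3 − l_4) / l_3 = (0.43 − 0.3) / 0.43
     = 0.13 / 0.43 = 0.302326… → 0.302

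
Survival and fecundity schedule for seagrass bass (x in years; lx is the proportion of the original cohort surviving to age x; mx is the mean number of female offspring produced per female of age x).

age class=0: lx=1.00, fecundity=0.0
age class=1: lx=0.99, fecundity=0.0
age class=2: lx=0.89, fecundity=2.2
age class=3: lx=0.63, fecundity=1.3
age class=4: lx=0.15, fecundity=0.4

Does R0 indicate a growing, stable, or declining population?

growing

R0 = Σ lx·mx = 0 + 0 + 1.958 + 0.819 + 0.06 = 2.837
R0 > 1, so the population is growing.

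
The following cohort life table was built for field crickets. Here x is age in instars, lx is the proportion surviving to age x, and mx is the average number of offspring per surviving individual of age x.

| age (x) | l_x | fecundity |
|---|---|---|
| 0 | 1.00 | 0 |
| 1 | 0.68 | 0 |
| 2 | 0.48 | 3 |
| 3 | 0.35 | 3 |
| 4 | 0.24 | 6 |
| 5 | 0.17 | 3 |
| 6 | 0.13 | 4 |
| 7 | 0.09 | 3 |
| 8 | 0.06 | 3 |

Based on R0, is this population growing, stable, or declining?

R0 = Σ lx·mx = 0 + 0 + 1.44 + 1.05 + 1.44 + 0.51 + 0.52 + 0.27 + 0.18 = 5.41
R0 > 1, so the population is growing.

growing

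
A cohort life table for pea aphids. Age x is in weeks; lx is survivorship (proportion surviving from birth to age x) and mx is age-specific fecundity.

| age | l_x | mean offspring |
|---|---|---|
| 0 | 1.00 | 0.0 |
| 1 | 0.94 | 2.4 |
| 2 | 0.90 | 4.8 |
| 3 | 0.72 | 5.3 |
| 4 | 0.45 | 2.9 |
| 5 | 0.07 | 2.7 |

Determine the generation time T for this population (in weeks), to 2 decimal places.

2.40

lx·mx: 0, 2.256, 4.32, 3.816, 1.305, 0.189 → R0 = 11.886
x·lx·mx: 0, 2.256, 8.64, 11.448, 5.22, 0.945 → Σ = 28.509
T = 28.509 / 11.886 = 2.398536… → 2.40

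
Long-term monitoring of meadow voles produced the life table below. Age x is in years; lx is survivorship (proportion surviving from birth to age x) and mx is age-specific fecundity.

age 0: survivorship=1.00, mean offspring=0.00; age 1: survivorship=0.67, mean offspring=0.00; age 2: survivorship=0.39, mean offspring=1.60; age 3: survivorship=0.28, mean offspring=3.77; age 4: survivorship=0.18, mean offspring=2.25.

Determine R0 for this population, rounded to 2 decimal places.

lx·mx by age: 0, 0, 0.624, 1.0556, 0.405
R0 = Σ lx·mx = 2.0846 → 2.08

2.08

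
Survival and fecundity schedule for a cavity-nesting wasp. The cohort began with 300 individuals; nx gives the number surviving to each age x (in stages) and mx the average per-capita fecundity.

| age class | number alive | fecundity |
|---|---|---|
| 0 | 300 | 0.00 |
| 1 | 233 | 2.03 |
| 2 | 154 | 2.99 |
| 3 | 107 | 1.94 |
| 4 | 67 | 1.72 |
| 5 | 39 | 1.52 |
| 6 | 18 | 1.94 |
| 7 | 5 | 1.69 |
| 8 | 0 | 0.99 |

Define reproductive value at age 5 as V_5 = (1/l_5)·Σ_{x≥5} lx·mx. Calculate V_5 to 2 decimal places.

lx = nx/n0 = nx/300: 1, 0.77667…, 0.51333…, 0.35667…, 0.22333…, 0.13, 0.06, 0.01667…, 0
lx·mx for x ≥ 5: 0.1976, 0.1164, 0.028167…, 0 → sum = 0.342167…
V_5 = 0.342167… / l_5 = 0.342167… / 0.13 = 2.632051… → 2.63

2.63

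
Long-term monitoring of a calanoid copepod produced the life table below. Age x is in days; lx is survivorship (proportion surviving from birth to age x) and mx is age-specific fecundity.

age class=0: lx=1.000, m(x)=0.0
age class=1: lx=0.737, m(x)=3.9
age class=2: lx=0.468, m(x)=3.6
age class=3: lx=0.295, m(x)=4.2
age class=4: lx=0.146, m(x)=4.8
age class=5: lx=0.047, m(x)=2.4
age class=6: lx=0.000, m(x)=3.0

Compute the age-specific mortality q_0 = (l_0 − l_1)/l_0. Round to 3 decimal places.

q_0 = (l_0 − l_1) / l_0 = (1 − 0.737) / 1
     = 0.263 / 1 = 0.263 → 0.263

0.263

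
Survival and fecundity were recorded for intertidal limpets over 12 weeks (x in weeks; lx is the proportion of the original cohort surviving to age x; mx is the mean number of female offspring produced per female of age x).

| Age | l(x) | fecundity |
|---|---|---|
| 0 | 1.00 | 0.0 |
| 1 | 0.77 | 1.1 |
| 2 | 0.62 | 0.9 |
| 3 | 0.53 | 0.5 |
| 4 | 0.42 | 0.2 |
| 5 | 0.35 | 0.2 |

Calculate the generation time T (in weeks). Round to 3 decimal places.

1.888

lx·mx: 0, 0.847, 0.558, 0.265, 0.084, 0.07 → R0 = 1.824
x·lx·mx: 0, 0.847, 1.116, 0.795, 0.336, 0.35 → Σ = 3.444
T = 3.444 / 1.824 = 1.888158… → 1.888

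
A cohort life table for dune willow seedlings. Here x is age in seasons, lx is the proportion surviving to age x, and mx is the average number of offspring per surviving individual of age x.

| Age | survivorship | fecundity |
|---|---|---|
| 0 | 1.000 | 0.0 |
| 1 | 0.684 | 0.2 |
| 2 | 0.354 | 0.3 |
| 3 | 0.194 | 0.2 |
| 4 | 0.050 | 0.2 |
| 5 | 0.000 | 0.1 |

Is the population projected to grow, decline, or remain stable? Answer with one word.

declining

R0 = Σ lx·mx = 0 + 0.1368 + 0.1062 + 0.0388 + 0.01 + 0 = 0.2918
R0 < 1, so the population is declining.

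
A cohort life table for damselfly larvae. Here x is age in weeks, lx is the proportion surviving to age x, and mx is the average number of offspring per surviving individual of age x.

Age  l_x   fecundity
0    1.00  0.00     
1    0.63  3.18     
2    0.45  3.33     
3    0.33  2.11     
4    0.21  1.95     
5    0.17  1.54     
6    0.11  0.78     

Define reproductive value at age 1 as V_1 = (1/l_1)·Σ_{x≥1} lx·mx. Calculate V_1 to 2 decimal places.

7.87

lx·mx for x ≥ 1: 2.0034, 1.4985, 0.6963, 0.4095, 0.2618, 0.0858 → sum = 4.9553
V_1 = 4.9553 / l_1 = 4.9553 / 0.63 = 7.865556… → 7.87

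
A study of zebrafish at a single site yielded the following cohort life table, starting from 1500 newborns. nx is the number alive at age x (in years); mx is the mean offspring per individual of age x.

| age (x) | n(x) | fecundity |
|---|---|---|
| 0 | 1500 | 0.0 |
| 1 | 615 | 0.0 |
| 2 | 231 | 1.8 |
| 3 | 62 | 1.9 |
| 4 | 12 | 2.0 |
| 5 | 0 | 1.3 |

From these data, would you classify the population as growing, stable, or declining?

lx = nx/n0 = nx/1500: 1, 0.41, 0.154, 0.04133…, 0.008, 0
R0 = Σ lx·mx = 0 + 0 + 0.2772 + 0.078533… + 0.016 + 0 = 0.371733…
R0 < 1, so the population is declining.

declining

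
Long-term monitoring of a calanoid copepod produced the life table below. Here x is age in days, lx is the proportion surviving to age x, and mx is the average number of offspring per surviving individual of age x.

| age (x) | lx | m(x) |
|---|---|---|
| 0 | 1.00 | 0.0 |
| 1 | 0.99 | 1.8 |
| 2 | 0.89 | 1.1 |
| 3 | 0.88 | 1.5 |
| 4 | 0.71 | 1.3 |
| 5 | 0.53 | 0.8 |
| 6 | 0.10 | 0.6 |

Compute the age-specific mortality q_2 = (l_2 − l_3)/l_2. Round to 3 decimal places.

0.011

q_2 = (l_2 − l_3) / l_2 = (0.89 − 0.88) / 0.89
     = 0.01 / 0.89 = 0.011236… → 0.011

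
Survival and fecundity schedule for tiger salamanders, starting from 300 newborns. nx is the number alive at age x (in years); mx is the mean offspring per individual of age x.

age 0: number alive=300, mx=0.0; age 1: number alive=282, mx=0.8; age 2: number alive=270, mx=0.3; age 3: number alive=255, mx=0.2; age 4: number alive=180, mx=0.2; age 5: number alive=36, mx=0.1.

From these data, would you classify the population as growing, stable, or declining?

growing

lx = nx/n0 = nx/300: 1, 0.94, 0.9, 0.85, 0.6, 0.12
R0 = Σ lx·mx = 0 + 0.752 + 0.27 + 0.17 + 0.12 + 0.012 = 1.324
R0 > 1, so the population is growing.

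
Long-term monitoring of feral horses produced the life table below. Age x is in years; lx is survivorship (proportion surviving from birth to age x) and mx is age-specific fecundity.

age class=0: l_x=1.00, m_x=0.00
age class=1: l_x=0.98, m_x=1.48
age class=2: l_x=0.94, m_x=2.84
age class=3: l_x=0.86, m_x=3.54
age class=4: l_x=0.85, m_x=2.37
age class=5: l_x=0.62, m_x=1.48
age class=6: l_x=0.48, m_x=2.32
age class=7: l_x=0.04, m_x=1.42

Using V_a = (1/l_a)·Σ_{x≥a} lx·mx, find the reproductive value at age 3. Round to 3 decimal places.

lx·mx for x ≥ 3: 3.0444, 2.0145, 0.9176, 1.1136, 0.0568 → sum = 7.1469
V_3 = 7.1469 / l_3 = 7.1469 / 0.86 = 8.310349… → 8.310

8.310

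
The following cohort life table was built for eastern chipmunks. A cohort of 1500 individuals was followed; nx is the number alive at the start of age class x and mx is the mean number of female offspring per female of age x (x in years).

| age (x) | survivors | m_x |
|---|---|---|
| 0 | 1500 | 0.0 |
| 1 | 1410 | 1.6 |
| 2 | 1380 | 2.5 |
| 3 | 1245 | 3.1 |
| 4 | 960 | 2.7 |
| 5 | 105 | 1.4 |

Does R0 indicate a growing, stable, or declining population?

lx = nx/n0 = nx/1500: 1, 0.94, 0.92, 0.83, 0.64, 0.07
R0 = Σ lx·mx = 0 + 1.504 + 2.3 + 2.573 + 1.728 + 0.098 = 8.203
R0 > 1, so the population is growing.

growing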